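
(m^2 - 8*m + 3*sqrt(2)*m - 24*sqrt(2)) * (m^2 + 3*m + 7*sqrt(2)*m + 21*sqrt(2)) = m^4 - 5*m^3 + 10*sqrt(2)*m^3 - 50*sqrt(2)*m^2 + 18*m^2 - 240*sqrt(2)*m - 210*m - 1008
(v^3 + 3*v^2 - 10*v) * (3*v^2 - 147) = 3*v^5 + 9*v^4 - 177*v^3 - 441*v^2 + 1470*v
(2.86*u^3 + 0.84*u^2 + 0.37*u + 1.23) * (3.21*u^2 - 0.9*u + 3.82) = 9.1806*u^5 + 0.1224*u^4 + 11.3569*u^3 + 6.8241*u^2 + 0.3064*u + 4.6986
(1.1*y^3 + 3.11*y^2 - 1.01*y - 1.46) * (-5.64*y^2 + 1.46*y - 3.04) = -6.204*y^5 - 15.9344*y^4 + 6.893*y^3 - 2.6946*y^2 + 0.938800000000001*y + 4.4384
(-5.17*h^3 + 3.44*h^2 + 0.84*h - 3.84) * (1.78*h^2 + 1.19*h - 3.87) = -9.2026*h^5 - 0.0290999999999997*h^4 + 25.5967*h^3 - 19.1484*h^2 - 7.8204*h + 14.8608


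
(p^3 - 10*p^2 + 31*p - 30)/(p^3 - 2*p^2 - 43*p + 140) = (p^2 - 5*p + 6)/(p^2 + 3*p - 28)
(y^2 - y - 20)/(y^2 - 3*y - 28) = (y - 5)/(y - 7)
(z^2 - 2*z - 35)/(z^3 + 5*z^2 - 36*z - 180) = (z - 7)/(z^2 - 36)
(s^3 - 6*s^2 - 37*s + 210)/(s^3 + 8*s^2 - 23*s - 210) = (s - 7)/(s + 7)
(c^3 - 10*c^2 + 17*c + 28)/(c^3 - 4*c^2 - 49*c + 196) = (c + 1)/(c + 7)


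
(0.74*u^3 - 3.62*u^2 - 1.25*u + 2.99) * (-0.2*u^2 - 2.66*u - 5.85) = -0.148*u^5 - 1.2444*u^4 + 5.5502*u^3 + 23.904*u^2 - 0.640900000000001*u - 17.4915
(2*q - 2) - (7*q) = -5*q - 2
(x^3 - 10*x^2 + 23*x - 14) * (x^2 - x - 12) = x^5 - 11*x^4 + 21*x^3 + 83*x^2 - 262*x + 168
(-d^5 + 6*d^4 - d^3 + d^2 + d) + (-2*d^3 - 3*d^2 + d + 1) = -d^5 + 6*d^4 - 3*d^3 - 2*d^2 + 2*d + 1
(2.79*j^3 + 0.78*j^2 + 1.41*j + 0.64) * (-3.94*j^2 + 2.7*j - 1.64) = -10.9926*j^5 + 4.4598*j^4 - 8.025*j^3 + 0.00620000000000021*j^2 - 0.5844*j - 1.0496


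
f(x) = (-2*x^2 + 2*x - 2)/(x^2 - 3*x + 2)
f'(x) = (2 - 4*x)/(x^2 - 3*x + 2) + (3 - 2*x)*(-2*x^2 + 2*x - 2)/(x^2 - 3*x + 2)^2 = 2*(2*x^2 - 2*x - 1)/(x^4 - 6*x^3 + 13*x^2 - 12*x + 4)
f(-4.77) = -1.46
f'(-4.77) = 0.07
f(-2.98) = -1.30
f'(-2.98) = 0.12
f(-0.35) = -0.93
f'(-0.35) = -0.01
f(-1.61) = -1.10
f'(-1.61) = 0.17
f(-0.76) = -0.96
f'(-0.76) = 0.14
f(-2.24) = -1.20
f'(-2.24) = 0.14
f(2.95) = -7.29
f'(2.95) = 6.12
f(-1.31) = -1.05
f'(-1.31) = 0.17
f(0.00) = -1.00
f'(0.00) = -0.50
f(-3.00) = -1.30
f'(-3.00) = 0.12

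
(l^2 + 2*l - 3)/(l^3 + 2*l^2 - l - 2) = (l + 3)/(l^2 + 3*l + 2)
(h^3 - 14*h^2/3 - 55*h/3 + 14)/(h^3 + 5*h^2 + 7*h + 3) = (3*h^2 - 23*h + 14)/(3*(h^2 + 2*h + 1))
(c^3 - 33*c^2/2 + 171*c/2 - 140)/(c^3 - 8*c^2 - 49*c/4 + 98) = 2*(c - 5)/(2*c + 7)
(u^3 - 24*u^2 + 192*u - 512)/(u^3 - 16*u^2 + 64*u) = (u - 8)/u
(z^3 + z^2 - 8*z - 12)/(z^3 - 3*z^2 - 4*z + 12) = (z + 2)/(z - 2)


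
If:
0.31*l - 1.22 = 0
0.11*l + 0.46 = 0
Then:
No Solution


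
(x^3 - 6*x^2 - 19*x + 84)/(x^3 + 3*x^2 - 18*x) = (x^2 - 3*x - 28)/(x*(x + 6))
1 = 1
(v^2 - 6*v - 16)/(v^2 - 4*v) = (v^2 - 6*v - 16)/(v*(v - 4))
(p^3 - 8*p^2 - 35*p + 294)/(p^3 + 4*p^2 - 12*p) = (p^2 - 14*p + 49)/(p*(p - 2))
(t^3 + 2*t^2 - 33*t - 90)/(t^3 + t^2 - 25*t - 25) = (t^2 - 3*t - 18)/(t^2 - 4*t - 5)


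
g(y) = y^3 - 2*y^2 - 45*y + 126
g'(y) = 3*y^2 - 4*y - 45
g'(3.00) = -30.00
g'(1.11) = -45.74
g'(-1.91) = -26.42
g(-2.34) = 207.54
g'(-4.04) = 20.12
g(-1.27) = 177.88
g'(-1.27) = -35.08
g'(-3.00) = -6.00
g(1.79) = 44.78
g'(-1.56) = -31.46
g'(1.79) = -42.55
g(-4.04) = 209.22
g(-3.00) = 216.00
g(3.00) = 0.00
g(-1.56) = 187.54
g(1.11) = 74.95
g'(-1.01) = -37.90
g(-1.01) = 168.38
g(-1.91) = 197.69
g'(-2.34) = -19.21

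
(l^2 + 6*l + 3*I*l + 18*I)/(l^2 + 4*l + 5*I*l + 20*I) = (l^2 + 3*l*(2 + I) + 18*I)/(l^2 + l*(4 + 5*I) + 20*I)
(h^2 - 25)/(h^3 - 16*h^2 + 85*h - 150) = (h + 5)/(h^2 - 11*h + 30)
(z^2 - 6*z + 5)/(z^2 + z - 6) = (z^2 - 6*z + 5)/(z^2 + z - 6)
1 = 1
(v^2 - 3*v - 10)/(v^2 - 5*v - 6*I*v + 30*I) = (v + 2)/(v - 6*I)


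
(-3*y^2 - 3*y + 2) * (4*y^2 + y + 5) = -12*y^4 - 15*y^3 - 10*y^2 - 13*y + 10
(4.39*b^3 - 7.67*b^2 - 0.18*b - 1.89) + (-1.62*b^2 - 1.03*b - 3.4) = 4.39*b^3 - 9.29*b^2 - 1.21*b - 5.29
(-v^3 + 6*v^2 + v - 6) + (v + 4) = -v^3 + 6*v^2 + 2*v - 2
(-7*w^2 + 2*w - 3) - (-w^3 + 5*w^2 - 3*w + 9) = w^3 - 12*w^2 + 5*w - 12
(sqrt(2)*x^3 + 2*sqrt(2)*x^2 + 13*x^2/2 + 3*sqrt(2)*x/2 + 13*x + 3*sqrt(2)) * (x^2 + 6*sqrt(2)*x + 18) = sqrt(2)*x^5 + 2*sqrt(2)*x^4 + 37*x^4/2 + 37*x^3 + 117*sqrt(2)*x^3/2 + 135*x^2 + 117*sqrt(2)*x^2 + 27*sqrt(2)*x + 270*x + 54*sqrt(2)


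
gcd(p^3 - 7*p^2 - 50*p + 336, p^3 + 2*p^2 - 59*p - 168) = p^2 - p - 56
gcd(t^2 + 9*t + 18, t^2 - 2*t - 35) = 1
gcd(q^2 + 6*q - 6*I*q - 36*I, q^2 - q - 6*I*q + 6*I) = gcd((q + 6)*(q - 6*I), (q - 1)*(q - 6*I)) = q - 6*I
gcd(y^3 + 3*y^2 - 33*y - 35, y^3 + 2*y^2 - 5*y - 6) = y + 1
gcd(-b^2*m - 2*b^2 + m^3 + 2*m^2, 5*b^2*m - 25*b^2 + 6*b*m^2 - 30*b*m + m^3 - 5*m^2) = b + m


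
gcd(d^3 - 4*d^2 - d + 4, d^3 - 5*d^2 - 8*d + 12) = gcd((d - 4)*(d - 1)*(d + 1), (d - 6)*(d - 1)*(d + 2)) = d - 1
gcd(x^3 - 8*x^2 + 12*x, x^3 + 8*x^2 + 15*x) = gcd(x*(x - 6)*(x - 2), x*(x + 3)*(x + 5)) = x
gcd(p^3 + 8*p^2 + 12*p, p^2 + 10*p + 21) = 1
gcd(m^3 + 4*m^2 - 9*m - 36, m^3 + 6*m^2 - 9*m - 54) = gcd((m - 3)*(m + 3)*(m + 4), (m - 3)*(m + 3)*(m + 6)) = m^2 - 9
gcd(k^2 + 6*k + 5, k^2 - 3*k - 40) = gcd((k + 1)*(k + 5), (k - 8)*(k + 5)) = k + 5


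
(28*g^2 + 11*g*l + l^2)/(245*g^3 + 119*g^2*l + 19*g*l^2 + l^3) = (4*g + l)/(35*g^2 + 12*g*l + l^2)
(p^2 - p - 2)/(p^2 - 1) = (p - 2)/(p - 1)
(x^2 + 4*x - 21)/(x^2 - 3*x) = (x + 7)/x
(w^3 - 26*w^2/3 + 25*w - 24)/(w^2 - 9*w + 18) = (w^2 - 17*w/3 + 8)/(w - 6)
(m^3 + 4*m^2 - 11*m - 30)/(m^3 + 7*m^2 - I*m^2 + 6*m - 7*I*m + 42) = (m^3 + 4*m^2 - 11*m - 30)/(m^3 + m^2*(7 - I) + m*(6 - 7*I) + 42)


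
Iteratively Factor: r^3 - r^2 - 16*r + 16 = (r + 4)*(r^2 - 5*r + 4) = (r - 4)*(r + 4)*(r - 1)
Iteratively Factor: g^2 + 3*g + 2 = (g + 2)*(g + 1)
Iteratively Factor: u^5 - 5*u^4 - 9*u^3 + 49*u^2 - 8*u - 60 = (u + 3)*(u^4 - 8*u^3 + 15*u^2 + 4*u - 20) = (u - 5)*(u + 3)*(u^3 - 3*u^2 + 4) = (u - 5)*(u - 2)*(u + 3)*(u^2 - u - 2) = (u - 5)*(u - 2)^2*(u + 3)*(u + 1)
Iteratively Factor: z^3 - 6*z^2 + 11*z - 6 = (z - 3)*(z^2 - 3*z + 2) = (z - 3)*(z - 2)*(z - 1)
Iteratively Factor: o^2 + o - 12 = (o + 4)*(o - 3)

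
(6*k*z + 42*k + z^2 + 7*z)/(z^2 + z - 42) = (6*k + z)/(z - 6)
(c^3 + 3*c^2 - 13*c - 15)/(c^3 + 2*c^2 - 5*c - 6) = (c^2 + 2*c - 15)/(c^2 + c - 6)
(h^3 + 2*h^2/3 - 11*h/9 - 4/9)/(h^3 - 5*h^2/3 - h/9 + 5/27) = 3*(3*h^2 + h - 4)/(9*h^2 - 18*h + 5)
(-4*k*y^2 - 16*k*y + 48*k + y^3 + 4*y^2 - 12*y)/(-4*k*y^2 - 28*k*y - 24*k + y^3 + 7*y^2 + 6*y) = (y - 2)/(y + 1)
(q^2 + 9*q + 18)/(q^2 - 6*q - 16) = (q^2 + 9*q + 18)/(q^2 - 6*q - 16)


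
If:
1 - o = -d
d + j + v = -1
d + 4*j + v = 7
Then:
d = -v - 11/3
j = 8/3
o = -v - 8/3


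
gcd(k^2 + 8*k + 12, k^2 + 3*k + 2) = k + 2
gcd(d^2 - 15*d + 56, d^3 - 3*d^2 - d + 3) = 1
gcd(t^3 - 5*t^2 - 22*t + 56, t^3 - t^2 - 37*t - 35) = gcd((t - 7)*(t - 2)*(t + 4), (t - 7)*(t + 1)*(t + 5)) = t - 7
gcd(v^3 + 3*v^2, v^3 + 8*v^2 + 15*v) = v^2 + 3*v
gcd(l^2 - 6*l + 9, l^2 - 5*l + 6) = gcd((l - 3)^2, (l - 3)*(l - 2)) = l - 3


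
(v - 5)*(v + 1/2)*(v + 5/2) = v^3 - 2*v^2 - 55*v/4 - 25/4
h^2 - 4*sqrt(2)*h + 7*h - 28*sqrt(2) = (h + 7)*(h - 4*sqrt(2))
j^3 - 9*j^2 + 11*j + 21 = (j - 7)*(j - 3)*(j + 1)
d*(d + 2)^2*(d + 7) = d^4 + 11*d^3 + 32*d^2 + 28*d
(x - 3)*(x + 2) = x^2 - x - 6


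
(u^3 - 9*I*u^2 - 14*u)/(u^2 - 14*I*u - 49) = u*(u - 2*I)/(u - 7*I)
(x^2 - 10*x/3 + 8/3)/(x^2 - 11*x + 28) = (3*x^2 - 10*x + 8)/(3*(x^2 - 11*x + 28))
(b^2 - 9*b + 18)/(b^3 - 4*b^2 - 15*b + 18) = (b - 3)/(b^2 + 2*b - 3)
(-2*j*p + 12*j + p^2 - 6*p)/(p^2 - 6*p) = (-2*j + p)/p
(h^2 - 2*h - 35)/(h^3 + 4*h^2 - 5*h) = (h - 7)/(h*(h - 1))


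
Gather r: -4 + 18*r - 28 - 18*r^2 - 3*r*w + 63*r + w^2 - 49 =-18*r^2 + r*(81 - 3*w) + w^2 - 81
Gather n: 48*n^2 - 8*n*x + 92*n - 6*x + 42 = 48*n^2 + n*(92 - 8*x) - 6*x + 42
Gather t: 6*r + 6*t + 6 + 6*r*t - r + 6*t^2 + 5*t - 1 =5*r + 6*t^2 + t*(6*r + 11) + 5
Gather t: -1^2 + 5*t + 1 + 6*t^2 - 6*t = 6*t^2 - t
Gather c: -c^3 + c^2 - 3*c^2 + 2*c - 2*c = -c^3 - 2*c^2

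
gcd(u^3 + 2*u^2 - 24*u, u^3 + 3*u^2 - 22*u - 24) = u^2 + 2*u - 24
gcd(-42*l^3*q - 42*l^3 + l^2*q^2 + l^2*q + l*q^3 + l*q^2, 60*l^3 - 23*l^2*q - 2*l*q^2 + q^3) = 1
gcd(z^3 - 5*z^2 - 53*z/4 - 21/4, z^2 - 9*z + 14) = z - 7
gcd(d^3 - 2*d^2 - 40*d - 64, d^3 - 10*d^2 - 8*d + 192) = d^2 - 4*d - 32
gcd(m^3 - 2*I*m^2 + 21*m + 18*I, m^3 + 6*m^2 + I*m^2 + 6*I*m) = m + I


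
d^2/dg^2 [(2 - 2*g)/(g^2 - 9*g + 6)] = 4*(-(g - 1)*(2*g - 9)^2 + (3*g - 10)*(g^2 - 9*g + 6))/(g^2 - 9*g + 6)^3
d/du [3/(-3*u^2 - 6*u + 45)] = 2*(u + 1)/(u^2 + 2*u - 15)^2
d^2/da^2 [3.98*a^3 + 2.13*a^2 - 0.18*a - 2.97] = 23.88*a + 4.26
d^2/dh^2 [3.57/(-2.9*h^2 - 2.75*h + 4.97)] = (60.0474*h^2 + 56.9415*h - 3.57*(5.8*h + 2.75)*(11.6*h + 5.5) - 102.90882)/(2.9*h^2 + 2.75*h - 4.97)^3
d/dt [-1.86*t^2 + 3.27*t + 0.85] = 3.27 - 3.72*t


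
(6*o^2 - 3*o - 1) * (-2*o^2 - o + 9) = -12*o^4 + 59*o^2 - 26*o - 9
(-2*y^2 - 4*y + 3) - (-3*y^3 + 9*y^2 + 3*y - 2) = 3*y^3 - 11*y^2 - 7*y + 5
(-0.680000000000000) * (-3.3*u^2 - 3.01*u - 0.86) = 2.244*u^2 + 2.0468*u + 0.5848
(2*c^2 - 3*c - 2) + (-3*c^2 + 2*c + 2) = -c^2 - c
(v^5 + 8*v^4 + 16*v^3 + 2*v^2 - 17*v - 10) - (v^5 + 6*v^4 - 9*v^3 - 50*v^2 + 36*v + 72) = 2*v^4 + 25*v^3 + 52*v^2 - 53*v - 82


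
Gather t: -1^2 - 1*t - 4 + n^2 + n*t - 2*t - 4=n^2 + t*(n - 3) - 9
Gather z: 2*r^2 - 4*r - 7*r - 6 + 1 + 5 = 2*r^2 - 11*r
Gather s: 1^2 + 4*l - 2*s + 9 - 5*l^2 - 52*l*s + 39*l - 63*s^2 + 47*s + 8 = -5*l^2 + 43*l - 63*s^2 + s*(45 - 52*l) + 18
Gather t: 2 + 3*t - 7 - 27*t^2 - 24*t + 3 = -27*t^2 - 21*t - 2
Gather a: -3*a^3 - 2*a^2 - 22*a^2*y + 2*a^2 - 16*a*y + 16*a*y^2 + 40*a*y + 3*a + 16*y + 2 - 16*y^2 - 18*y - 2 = -3*a^3 - 22*a^2*y + a*(16*y^2 + 24*y + 3) - 16*y^2 - 2*y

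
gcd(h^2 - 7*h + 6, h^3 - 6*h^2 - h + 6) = h^2 - 7*h + 6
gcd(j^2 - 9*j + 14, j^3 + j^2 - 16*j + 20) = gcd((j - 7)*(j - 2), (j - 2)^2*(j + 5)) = j - 2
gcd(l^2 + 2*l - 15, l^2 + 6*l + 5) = l + 5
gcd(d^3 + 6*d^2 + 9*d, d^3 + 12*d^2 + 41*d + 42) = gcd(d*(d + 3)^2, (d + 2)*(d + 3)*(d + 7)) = d + 3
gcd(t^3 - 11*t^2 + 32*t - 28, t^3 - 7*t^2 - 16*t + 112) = t - 7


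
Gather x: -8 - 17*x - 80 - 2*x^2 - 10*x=-2*x^2 - 27*x - 88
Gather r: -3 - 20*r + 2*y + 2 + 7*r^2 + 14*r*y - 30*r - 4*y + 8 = 7*r^2 + r*(14*y - 50) - 2*y + 7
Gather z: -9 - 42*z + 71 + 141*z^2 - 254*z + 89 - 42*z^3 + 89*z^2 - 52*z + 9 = -42*z^3 + 230*z^2 - 348*z + 160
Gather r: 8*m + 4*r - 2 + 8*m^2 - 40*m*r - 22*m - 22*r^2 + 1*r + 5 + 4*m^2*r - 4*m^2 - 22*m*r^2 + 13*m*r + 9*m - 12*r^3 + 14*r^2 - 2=4*m^2 - 5*m - 12*r^3 + r^2*(-22*m - 8) + r*(4*m^2 - 27*m + 5) + 1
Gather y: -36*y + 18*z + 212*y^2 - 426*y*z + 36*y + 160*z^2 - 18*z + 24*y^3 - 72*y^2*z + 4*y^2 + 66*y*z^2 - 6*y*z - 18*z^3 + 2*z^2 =24*y^3 + y^2*(216 - 72*z) + y*(66*z^2 - 432*z) - 18*z^3 + 162*z^2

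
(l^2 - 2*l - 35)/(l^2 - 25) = (l - 7)/(l - 5)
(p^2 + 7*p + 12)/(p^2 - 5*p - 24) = (p + 4)/(p - 8)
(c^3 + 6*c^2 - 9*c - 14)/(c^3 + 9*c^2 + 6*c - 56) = (c + 1)/(c + 4)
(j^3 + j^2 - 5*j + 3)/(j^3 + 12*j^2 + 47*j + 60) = (j^2 - 2*j + 1)/(j^2 + 9*j + 20)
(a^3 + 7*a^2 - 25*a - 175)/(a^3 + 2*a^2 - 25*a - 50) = (a + 7)/(a + 2)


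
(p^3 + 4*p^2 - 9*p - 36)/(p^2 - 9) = p + 4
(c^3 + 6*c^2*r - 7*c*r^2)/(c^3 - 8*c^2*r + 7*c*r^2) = (-c - 7*r)/(-c + 7*r)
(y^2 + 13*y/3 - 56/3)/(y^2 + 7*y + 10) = (3*y^2 + 13*y - 56)/(3*(y^2 + 7*y + 10))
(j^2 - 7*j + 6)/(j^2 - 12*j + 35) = (j^2 - 7*j + 6)/(j^2 - 12*j + 35)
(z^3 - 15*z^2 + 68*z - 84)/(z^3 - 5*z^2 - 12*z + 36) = (z - 7)/(z + 3)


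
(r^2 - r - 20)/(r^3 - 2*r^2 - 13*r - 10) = (r + 4)/(r^2 + 3*r + 2)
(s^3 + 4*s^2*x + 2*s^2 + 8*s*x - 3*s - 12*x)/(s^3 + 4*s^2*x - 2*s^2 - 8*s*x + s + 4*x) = (s + 3)/(s - 1)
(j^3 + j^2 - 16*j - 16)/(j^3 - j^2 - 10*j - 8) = (j + 4)/(j + 2)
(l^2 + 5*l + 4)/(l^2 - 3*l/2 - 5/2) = 2*(l + 4)/(2*l - 5)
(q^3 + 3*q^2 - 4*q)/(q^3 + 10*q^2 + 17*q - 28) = q/(q + 7)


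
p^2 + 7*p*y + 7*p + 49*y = (p + 7)*(p + 7*y)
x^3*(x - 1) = x^4 - x^3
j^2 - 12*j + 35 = (j - 7)*(j - 5)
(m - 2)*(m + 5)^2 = m^3 + 8*m^2 + 5*m - 50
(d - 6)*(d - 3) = d^2 - 9*d + 18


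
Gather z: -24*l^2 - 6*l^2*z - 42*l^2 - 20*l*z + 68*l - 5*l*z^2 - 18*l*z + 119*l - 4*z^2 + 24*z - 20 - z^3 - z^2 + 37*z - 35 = -66*l^2 + 187*l - z^3 + z^2*(-5*l - 5) + z*(-6*l^2 - 38*l + 61) - 55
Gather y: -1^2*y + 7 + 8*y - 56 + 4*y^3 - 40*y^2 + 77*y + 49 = 4*y^3 - 40*y^2 + 84*y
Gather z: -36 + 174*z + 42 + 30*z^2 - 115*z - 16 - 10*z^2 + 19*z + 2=20*z^2 + 78*z - 8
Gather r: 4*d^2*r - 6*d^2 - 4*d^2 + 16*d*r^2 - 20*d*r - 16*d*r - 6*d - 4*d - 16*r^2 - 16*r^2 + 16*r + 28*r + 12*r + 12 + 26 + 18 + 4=-10*d^2 - 10*d + r^2*(16*d - 32) + r*(4*d^2 - 36*d + 56) + 60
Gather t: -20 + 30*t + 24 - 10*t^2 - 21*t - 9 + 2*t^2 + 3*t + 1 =-8*t^2 + 12*t - 4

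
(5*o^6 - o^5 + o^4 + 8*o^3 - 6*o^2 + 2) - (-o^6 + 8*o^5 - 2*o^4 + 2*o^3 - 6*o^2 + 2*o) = 6*o^6 - 9*o^5 + 3*o^4 + 6*o^3 - 2*o + 2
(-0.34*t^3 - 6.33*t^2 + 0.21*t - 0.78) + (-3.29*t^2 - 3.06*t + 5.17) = -0.34*t^3 - 9.62*t^2 - 2.85*t + 4.39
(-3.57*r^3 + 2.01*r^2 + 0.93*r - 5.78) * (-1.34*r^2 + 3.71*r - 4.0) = 4.7838*r^5 - 15.9381*r^4 + 20.4909*r^3 + 3.1555*r^2 - 25.1638*r + 23.12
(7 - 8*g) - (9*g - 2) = 9 - 17*g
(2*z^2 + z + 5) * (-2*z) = -4*z^3 - 2*z^2 - 10*z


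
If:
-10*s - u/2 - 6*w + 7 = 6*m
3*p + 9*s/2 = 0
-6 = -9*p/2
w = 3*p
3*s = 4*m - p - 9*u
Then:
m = -221/168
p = 4/3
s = -8/9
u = -55/126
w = 4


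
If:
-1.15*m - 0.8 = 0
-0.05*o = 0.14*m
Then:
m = -0.70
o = 1.95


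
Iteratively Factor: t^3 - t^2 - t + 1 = (t + 1)*(t^2 - 2*t + 1) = (t - 1)*(t + 1)*(t - 1)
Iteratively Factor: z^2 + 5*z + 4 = (z + 1)*(z + 4)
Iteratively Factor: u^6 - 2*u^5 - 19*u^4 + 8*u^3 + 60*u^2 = (u - 5)*(u^5 + 3*u^4 - 4*u^3 - 12*u^2) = (u - 5)*(u - 2)*(u^4 + 5*u^3 + 6*u^2) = u*(u - 5)*(u - 2)*(u^3 + 5*u^2 + 6*u) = u^2*(u - 5)*(u - 2)*(u^2 + 5*u + 6) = u^2*(u - 5)*(u - 2)*(u + 2)*(u + 3)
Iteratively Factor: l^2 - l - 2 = (l + 1)*(l - 2)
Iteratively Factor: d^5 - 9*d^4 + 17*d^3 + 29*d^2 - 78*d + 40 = (d - 1)*(d^4 - 8*d^3 + 9*d^2 + 38*d - 40) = (d - 1)*(d + 2)*(d^3 - 10*d^2 + 29*d - 20) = (d - 5)*(d - 1)*(d + 2)*(d^2 - 5*d + 4) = (d - 5)*(d - 1)^2*(d + 2)*(d - 4)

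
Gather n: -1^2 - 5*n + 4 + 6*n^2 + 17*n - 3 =6*n^2 + 12*n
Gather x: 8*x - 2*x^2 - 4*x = -2*x^2 + 4*x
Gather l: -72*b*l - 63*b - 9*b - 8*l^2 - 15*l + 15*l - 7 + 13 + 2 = -72*b*l - 72*b - 8*l^2 + 8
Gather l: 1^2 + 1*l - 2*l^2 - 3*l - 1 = -2*l^2 - 2*l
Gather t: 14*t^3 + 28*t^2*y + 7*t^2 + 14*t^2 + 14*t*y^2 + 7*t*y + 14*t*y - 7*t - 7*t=14*t^3 + t^2*(28*y + 21) + t*(14*y^2 + 21*y - 14)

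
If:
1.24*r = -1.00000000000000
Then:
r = -0.81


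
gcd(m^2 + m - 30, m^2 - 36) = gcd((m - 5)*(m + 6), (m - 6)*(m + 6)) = m + 6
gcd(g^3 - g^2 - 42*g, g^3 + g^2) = g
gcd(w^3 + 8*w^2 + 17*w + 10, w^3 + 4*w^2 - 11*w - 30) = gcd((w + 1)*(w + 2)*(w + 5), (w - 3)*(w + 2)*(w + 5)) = w^2 + 7*w + 10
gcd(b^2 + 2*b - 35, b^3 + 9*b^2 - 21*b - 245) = b^2 + 2*b - 35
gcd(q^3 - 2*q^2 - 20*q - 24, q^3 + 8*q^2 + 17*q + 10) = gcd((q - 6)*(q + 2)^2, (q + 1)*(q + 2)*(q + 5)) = q + 2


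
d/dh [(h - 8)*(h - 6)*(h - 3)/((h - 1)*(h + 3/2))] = 4*(h^4 + h^3 - 103*h^2 + 339*h - 63)/(4*h^4 + 4*h^3 - 11*h^2 - 6*h + 9)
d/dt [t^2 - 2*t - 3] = 2*t - 2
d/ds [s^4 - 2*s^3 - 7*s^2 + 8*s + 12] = 4*s^3 - 6*s^2 - 14*s + 8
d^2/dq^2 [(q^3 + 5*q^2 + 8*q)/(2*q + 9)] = 2*(4*q^3 + 54*q^2 + 243*q + 261)/(8*q^3 + 108*q^2 + 486*q + 729)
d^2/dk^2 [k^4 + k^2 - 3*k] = 12*k^2 + 2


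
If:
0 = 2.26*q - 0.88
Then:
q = 0.39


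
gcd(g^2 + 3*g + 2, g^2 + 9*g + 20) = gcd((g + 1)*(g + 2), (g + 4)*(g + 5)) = 1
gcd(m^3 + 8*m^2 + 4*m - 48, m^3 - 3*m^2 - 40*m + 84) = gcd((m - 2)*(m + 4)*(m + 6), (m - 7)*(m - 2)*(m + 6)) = m^2 + 4*m - 12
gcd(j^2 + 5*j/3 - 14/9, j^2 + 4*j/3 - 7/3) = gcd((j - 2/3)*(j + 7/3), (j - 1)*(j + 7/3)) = j + 7/3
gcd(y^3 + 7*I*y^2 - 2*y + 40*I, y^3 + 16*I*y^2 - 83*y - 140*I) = y^2 + 9*I*y - 20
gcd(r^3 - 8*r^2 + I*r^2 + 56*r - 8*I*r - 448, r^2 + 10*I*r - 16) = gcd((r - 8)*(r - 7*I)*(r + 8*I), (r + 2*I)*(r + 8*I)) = r + 8*I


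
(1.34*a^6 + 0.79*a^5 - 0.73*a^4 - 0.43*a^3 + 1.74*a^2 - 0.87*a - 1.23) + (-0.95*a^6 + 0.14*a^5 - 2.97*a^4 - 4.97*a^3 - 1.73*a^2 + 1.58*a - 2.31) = 0.39*a^6 + 0.93*a^5 - 3.7*a^4 - 5.4*a^3 + 0.01*a^2 + 0.71*a - 3.54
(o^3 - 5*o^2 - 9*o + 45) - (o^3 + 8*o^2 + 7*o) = -13*o^2 - 16*o + 45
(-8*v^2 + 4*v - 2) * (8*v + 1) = -64*v^3 + 24*v^2 - 12*v - 2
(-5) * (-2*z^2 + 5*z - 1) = 10*z^2 - 25*z + 5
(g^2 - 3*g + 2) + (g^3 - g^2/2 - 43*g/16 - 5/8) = g^3 + g^2/2 - 91*g/16 + 11/8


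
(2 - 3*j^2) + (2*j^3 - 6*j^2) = 2*j^3 - 9*j^2 + 2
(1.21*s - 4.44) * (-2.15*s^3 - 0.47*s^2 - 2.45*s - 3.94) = -2.6015*s^4 + 8.9773*s^3 - 0.8777*s^2 + 6.1106*s + 17.4936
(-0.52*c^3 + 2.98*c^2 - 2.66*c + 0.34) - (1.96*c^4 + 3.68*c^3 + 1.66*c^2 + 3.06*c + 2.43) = -1.96*c^4 - 4.2*c^3 + 1.32*c^2 - 5.72*c - 2.09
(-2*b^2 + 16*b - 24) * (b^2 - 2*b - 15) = -2*b^4 + 20*b^3 - 26*b^2 - 192*b + 360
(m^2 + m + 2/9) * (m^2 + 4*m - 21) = m^4 + 5*m^3 - 151*m^2/9 - 181*m/9 - 14/3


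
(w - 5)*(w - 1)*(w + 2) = w^3 - 4*w^2 - 7*w + 10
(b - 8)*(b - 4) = b^2 - 12*b + 32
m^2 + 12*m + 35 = (m + 5)*(m + 7)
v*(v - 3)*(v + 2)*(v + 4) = v^4 + 3*v^3 - 10*v^2 - 24*v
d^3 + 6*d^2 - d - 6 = (d - 1)*(d + 1)*(d + 6)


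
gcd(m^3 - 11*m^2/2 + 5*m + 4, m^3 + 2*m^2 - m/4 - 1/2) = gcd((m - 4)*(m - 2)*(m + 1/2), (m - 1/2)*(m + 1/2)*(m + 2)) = m + 1/2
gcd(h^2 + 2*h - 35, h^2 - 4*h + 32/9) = 1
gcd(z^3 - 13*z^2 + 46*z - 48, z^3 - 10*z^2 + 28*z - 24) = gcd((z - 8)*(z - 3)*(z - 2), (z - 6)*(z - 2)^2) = z - 2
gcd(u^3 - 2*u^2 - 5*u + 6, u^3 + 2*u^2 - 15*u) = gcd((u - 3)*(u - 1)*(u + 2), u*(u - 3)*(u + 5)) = u - 3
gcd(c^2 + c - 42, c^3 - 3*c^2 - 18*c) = c - 6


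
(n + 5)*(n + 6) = n^2 + 11*n + 30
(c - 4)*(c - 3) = c^2 - 7*c + 12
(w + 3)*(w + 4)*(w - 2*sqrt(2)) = w^3 - 2*sqrt(2)*w^2 + 7*w^2 - 14*sqrt(2)*w + 12*w - 24*sqrt(2)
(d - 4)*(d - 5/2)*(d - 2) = d^3 - 17*d^2/2 + 23*d - 20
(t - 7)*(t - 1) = t^2 - 8*t + 7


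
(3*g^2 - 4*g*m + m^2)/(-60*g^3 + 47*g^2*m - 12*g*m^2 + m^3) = (-g + m)/(20*g^2 - 9*g*m + m^2)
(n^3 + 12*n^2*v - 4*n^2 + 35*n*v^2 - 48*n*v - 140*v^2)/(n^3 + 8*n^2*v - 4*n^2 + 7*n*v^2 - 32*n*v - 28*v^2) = (n + 5*v)/(n + v)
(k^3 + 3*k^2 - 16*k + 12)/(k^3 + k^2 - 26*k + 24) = (k - 2)/(k - 4)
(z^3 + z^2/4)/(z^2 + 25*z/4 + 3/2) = z^2/(z + 6)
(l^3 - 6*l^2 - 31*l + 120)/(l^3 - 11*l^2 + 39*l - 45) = (l^2 - 3*l - 40)/(l^2 - 8*l + 15)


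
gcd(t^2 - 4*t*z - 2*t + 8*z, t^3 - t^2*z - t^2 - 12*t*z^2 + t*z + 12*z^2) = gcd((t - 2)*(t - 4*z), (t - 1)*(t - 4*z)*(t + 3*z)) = -t + 4*z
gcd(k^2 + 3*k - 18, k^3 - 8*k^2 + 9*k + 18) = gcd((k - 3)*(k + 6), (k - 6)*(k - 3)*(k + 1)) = k - 3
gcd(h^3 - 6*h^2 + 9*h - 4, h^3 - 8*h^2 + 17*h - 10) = h - 1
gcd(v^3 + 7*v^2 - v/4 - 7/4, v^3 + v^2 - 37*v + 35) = v + 7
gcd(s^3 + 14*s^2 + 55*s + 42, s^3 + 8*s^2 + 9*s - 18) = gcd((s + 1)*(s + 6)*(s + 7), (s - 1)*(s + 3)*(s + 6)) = s + 6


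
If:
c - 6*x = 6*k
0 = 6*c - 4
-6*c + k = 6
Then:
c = 2/3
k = 10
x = -89/9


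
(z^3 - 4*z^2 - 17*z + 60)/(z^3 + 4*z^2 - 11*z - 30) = (z^2 - z - 20)/(z^2 + 7*z + 10)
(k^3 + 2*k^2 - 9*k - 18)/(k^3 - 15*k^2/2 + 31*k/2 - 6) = 2*(k^2 + 5*k + 6)/(2*k^2 - 9*k + 4)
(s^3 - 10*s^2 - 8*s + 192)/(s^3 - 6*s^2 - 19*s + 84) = (s^2 - 14*s + 48)/(s^2 - 10*s + 21)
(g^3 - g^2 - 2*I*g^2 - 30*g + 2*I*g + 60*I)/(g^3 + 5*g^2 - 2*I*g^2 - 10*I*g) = (g - 6)/g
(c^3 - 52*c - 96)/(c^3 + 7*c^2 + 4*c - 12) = (c - 8)/(c - 1)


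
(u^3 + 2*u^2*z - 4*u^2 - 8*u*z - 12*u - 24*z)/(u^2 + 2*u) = u + 2*z - 6 - 12*z/u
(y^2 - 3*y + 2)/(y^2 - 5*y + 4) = (y - 2)/(y - 4)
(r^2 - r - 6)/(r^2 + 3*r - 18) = (r + 2)/(r + 6)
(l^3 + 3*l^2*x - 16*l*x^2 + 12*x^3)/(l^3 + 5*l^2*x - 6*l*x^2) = (l - 2*x)/l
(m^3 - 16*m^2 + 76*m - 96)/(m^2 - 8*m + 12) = m - 8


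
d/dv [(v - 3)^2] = 2*v - 6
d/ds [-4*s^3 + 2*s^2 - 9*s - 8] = -12*s^2 + 4*s - 9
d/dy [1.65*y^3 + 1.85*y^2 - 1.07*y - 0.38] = 4.95*y^2 + 3.7*y - 1.07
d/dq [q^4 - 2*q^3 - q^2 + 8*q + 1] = 4*q^3 - 6*q^2 - 2*q + 8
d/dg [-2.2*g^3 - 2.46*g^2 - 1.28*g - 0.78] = -6.6*g^2 - 4.92*g - 1.28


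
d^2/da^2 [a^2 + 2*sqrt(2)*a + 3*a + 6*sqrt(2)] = 2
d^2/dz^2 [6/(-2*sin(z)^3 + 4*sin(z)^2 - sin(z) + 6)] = 6*(36*sin(z)^6 - 88*sin(z)^5 + 20*sin(z)^4 + 224*sin(z)^3 - 203*sin(z)^2 - 42*sin(z) + 46)/(2*sin(z)^3 - 4*sin(z)^2 + sin(z) - 6)^3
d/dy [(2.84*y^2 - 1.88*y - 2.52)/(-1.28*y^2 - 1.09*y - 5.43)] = (-5.502*y^2 - 37.2936*y + 7.4616)/(1.6384*y^4 + 2.7904*y^3 + 15.0889*y^2 + 11.8374*y + 29.4849)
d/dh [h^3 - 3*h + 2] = 3*h^2 - 3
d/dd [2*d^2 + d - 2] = 4*d + 1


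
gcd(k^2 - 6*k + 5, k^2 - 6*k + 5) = k^2 - 6*k + 5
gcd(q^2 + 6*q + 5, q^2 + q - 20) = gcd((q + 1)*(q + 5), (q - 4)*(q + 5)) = q + 5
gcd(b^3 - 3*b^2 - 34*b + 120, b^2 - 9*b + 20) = b^2 - 9*b + 20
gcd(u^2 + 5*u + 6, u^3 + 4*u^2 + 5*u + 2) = u + 2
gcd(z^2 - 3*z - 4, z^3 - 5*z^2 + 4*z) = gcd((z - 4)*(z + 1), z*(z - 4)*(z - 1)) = z - 4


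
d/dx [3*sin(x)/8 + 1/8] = 3*cos(x)/8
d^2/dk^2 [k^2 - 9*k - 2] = 2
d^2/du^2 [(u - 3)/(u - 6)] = 6/(u - 6)^3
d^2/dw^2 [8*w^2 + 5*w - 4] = 16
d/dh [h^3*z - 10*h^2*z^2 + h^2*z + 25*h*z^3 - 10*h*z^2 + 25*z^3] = z*(3*h^2 - 20*h*z + 2*h + 25*z^2 - 10*z)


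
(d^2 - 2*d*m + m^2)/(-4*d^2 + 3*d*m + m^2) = (-d + m)/(4*d + m)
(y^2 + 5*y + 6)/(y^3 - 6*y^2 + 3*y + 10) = (y^2 + 5*y + 6)/(y^3 - 6*y^2 + 3*y + 10)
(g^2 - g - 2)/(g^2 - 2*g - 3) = (g - 2)/(g - 3)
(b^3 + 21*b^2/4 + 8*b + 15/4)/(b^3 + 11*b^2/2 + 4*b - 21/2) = (4*b^2 + 9*b + 5)/(2*(2*b^2 + 5*b - 7))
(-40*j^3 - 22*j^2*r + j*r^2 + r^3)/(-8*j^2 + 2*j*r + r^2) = (-10*j^2 - 3*j*r + r^2)/(-2*j + r)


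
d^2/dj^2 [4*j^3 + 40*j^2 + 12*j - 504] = 24*j + 80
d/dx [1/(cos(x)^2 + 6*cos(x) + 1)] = 2*(cos(x) + 3)*sin(x)/(cos(x)^2 + 6*cos(x) + 1)^2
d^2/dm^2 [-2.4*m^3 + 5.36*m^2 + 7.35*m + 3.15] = 10.72 - 14.4*m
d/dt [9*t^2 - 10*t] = 18*t - 10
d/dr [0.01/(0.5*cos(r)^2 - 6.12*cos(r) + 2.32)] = (0.01*cos(r) - 0.0612)*sin(r)/(0.5*cos(r)^2 - 6.12*cos(r) + 2.32)^2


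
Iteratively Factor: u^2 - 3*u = (u)*(u - 3)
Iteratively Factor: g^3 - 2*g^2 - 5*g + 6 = (g - 3)*(g^2 + g - 2) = (g - 3)*(g + 2)*(g - 1)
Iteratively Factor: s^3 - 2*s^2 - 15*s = (s + 3)*(s^2 - 5*s) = s*(s + 3)*(s - 5)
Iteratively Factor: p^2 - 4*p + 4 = (p - 2)*(p - 2)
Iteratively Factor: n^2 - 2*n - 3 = (n + 1)*(n - 3)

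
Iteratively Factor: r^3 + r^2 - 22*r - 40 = (r + 2)*(r^2 - r - 20) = (r + 2)*(r + 4)*(r - 5)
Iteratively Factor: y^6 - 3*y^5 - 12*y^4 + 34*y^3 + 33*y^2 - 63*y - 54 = (y + 1)*(y^5 - 4*y^4 - 8*y^3 + 42*y^2 - 9*y - 54) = (y - 3)*(y + 1)*(y^4 - y^3 - 11*y^2 + 9*y + 18) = (y - 3)^2*(y + 1)*(y^3 + 2*y^2 - 5*y - 6) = (y - 3)^2*(y + 1)*(y + 3)*(y^2 - y - 2) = (y - 3)^2*(y + 1)^2*(y + 3)*(y - 2)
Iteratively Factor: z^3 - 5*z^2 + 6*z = (z - 2)*(z^2 - 3*z) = z*(z - 2)*(z - 3)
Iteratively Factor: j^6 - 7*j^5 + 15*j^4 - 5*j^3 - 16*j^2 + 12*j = (j)*(j^5 - 7*j^4 + 15*j^3 - 5*j^2 - 16*j + 12) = j*(j - 2)*(j^4 - 5*j^3 + 5*j^2 + 5*j - 6) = j*(j - 2)*(j - 1)*(j^3 - 4*j^2 + j + 6) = j*(j - 2)*(j - 1)*(j + 1)*(j^2 - 5*j + 6) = j*(j - 2)^2*(j - 1)*(j + 1)*(j - 3)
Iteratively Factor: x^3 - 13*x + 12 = (x + 4)*(x^2 - 4*x + 3) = (x - 3)*(x + 4)*(x - 1)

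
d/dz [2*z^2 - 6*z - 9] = 4*z - 6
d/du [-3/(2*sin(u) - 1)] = 6*cos(u)/(2*sin(u) - 1)^2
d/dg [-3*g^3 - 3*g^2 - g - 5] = -9*g^2 - 6*g - 1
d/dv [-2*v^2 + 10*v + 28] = 10 - 4*v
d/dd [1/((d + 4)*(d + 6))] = 2*(-d - 5)/(d^4 + 20*d^3 + 148*d^2 + 480*d + 576)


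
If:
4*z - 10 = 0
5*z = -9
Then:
No Solution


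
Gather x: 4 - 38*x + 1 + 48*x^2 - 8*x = 48*x^2 - 46*x + 5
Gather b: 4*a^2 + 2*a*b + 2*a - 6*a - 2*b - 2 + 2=4*a^2 - 4*a + b*(2*a - 2)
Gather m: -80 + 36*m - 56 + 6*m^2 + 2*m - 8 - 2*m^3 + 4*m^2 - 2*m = -2*m^3 + 10*m^2 + 36*m - 144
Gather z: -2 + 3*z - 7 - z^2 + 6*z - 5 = -z^2 + 9*z - 14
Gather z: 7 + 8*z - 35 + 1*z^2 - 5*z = z^2 + 3*z - 28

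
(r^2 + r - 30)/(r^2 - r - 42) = (r - 5)/(r - 7)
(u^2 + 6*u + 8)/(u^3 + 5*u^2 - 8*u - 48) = (u + 2)/(u^2 + u - 12)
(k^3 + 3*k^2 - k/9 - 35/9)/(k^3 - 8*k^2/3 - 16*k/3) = (-9*k^3 - 27*k^2 + k + 35)/(3*k*(-3*k^2 + 8*k + 16))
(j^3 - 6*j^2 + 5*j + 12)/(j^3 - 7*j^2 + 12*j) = (j + 1)/j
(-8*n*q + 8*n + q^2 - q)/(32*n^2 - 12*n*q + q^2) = (q - 1)/(-4*n + q)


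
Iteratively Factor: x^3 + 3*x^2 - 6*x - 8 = (x + 4)*(x^2 - x - 2) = (x - 2)*(x + 4)*(x + 1)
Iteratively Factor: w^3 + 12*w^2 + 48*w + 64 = (w + 4)*(w^2 + 8*w + 16) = (w + 4)^2*(w + 4)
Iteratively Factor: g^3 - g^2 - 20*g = (g)*(g^2 - g - 20) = g*(g + 4)*(g - 5)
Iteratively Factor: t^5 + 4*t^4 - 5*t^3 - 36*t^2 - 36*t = (t + 3)*(t^4 + t^3 - 8*t^2 - 12*t) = (t + 2)*(t + 3)*(t^3 - t^2 - 6*t) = t*(t + 2)*(t + 3)*(t^2 - t - 6) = t*(t + 2)^2*(t + 3)*(t - 3)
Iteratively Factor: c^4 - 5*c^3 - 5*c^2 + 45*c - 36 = (c - 1)*(c^3 - 4*c^2 - 9*c + 36) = (c - 4)*(c - 1)*(c^2 - 9) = (c - 4)*(c - 1)*(c + 3)*(c - 3)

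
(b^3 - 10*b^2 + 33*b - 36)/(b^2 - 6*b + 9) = b - 4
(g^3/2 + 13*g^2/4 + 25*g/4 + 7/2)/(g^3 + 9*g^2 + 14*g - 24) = (2*g^3 + 13*g^2 + 25*g + 14)/(4*(g^3 + 9*g^2 + 14*g - 24))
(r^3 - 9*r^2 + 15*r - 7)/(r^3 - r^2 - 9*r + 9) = (r^2 - 8*r + 7)/(r^2 - 9)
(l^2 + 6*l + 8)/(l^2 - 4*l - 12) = (l + 4)/(l - 6)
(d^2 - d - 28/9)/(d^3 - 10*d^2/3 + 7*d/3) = (d + 4/3)/(d*(d - 1))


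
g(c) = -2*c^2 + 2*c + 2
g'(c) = 2 - 4*c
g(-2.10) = -11.02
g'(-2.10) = 10.40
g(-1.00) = -2.00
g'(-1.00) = 6.00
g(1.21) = 1.49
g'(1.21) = -2.84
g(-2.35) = -13.74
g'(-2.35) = 11.40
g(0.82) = 2.30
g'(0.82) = -1.28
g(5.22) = -42.06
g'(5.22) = -18.88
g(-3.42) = -28.23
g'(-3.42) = 15.68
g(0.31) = 2.43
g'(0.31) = 0.76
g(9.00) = -142.00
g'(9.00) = -34.00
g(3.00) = -10.00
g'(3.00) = -10.00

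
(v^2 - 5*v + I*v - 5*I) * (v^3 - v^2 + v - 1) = v^5 - 6*v^4 + I*v^4 + 6*v^3 - 6*I*v^3 - 6*v^2 + 6*I*v^2 + 5*v - 6*I*v + 5*I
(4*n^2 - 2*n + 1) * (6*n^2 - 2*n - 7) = 24*n^4 - 20*n^3 - 18*n^2 + 12*n - 7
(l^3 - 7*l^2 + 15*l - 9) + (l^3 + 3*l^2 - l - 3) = 2*l^3 - 4*l^2 + 14*l - 12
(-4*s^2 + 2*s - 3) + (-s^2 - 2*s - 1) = -5*s^2 - 4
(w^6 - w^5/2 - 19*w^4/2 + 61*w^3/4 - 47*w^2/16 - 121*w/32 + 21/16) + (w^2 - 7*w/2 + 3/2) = w^6 - w^5/2 - 19*w^4/2 + 61*w^3/4 - 31*w^2/16 - 233*w/32 + 45/16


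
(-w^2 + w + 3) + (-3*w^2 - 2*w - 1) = -4*w^2 - w + 2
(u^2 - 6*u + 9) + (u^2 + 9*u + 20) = 2*u^2 + 3*u + 29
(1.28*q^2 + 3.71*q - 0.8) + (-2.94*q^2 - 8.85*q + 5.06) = -1.66*q^2 - 5.14*q + 4.26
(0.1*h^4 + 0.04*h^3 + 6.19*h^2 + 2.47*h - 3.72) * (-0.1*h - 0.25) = -0.01*h^5 - 0.029*h^4 - 0.629*h^3 - 1.7945*h^2 - 0.2455*h + 0.93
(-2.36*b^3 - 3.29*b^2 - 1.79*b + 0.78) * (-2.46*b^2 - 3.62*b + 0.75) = 5.8056*b^5 + 16.6366*b^4 + 14.5432*b^3 + 2.0935*b^2 - 4.1661*b + 0.585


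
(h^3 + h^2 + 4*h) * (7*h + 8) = 7*h^4 + 15*h^3 + 36*h^2 + 32*h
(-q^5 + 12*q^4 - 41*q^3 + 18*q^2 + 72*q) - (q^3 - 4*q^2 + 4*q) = -q^5 + 12*q^4 - 42*q^3 + 22*q^2 + 68*q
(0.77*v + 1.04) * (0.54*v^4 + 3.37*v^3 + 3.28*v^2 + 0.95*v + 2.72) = 0.4158*v^5 + 3.1565*v^4 + 6.0304*v^3 + 4.1427*v^2 + 3.0824*v + 2.8288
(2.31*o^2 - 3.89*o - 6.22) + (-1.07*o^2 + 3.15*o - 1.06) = 1.24*o^2 - 0.74*o - 7.28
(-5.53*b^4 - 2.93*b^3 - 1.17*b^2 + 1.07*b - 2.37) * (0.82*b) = -4.5346*b^5 - 2.4026*b^4 - 0.9594*b^3 + 0.8774*b^2 - 1.9434*b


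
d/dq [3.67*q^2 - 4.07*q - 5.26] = 7.34*q - 4.07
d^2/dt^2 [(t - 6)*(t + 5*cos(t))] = (30 - 5*t)*cos(t) - 10*sin(t) + 2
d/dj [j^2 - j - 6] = 2*j - 1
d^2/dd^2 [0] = 0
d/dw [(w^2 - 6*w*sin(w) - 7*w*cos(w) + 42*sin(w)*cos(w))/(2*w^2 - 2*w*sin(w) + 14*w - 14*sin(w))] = ((w^2 - 6*w*sin(w) - 7*w*cos(w) + 21*sin(2*w))*(w*cos(w) - 2*w + sin(w) + 7*cos(w) - 7) + (w^2 - w*sin(w) + 7*w - 7*sin(w))*(7*w*sin(w) - 6*w*cos(w) + 2*w - 6*sin(w) - 7*cos(w) + 42*cos(2*w)))/(2*(w + 7)^2*(w - sin(w))^2)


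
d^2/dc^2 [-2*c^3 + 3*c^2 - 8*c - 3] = 6 - 12*c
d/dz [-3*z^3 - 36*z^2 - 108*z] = -9*z^2 - 72*z - 108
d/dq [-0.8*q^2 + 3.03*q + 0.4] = 3.03 - 1.6*q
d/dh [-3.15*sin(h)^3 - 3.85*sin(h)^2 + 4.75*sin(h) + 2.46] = (-9.45*sin(h)^2 - 7.7*sin(h) + 4.75)*cos(h)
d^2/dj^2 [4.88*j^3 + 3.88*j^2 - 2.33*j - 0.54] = 29.28*j + 7.76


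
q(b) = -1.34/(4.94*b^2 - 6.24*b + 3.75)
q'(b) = -1.34*(6.24 - 9.88*b)/(4.94*b^2 - 6.24*b + 3.75)^2 = (13.2392*b - 8.3616)/(4.94*b^2 - 6.24*b + 3.75)^2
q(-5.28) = -0.01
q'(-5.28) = -0.00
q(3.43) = -0.03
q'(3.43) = 0.02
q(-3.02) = -0.02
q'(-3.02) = -0.01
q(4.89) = -0.01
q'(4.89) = 0.01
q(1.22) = -0.38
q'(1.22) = 0.64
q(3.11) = -0.04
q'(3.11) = 0.03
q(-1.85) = -0.04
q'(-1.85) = -0.03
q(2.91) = -0.05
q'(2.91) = 0.04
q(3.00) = -0.05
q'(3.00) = 0.04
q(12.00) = -0.00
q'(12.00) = 0.00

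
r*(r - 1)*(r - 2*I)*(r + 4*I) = r^4 - r^3 + 2*I*r^3 + 8*r^2 - 2*I*r^2 - 8*r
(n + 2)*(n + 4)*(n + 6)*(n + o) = n^4 + n^3*o + 12*n^3 + 12*n^2*o + 44*n^2 + 44*n*o + 48*n + 48*o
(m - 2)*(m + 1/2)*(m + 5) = m^3 + 7*m^2/2 - 17*m/2 - 5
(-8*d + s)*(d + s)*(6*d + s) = -48*d^3 - 50*d^2*s - d*s^2 + s^3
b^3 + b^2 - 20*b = b*(b - 4)*(b + 5)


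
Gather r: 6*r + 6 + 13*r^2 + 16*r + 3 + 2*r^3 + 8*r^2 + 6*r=2*r^3 + 21*r^2 + 28*r + 9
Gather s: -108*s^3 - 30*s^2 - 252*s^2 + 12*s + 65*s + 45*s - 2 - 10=-108*s^3 - 282*s^2 + 122*s - 12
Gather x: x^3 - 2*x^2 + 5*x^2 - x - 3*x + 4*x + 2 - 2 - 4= x^3 + 3*x^2 - 4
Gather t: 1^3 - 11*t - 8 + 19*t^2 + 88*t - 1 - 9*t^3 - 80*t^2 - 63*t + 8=-9*t^3 - 61*t^2 + 14*t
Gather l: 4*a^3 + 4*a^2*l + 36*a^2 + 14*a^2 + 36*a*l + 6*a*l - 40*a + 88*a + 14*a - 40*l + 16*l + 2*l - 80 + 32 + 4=4*a^3 + 50*a^2 + 62*a + l*(4*a^2 + 42*a - 22) - 44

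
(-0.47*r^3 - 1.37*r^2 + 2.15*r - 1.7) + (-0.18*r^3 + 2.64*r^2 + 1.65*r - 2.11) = -0.65*r^3 + 1.27*r^2 + 3.8*r - 3.81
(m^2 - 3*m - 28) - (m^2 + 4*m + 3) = -7*m - 31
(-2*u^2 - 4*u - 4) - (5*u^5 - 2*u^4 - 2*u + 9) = -5*u^5 + 2*u^4 - 2*u^2 - 2*u - 13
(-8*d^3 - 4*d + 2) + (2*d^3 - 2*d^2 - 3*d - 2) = -6*d^3 - 2*d^2 - 7*d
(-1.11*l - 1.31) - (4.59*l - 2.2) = 0.89 - 5.7*l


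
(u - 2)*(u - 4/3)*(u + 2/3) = u^3 - 8*u^2/3 + 4*u/9 + 16/9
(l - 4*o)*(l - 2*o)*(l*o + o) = l^3*o - 6*l^2*o^2 + l^2*o + 8*l*o^3 - 6*l*o^2 + 8*o^3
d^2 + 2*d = d*(d + 2)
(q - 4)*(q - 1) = q^2 - 5*q + 4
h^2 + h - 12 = (h - 3)*(h + 4)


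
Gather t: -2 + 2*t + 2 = 2*t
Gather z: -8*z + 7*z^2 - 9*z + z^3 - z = z^3 + 7*z^2 - 18*z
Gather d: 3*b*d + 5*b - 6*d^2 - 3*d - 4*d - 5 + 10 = 5*b - 6*d^2 + d*(3*b - 7) + 5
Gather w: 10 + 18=28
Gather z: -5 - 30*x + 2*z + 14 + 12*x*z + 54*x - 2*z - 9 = 12*x*z + 24*x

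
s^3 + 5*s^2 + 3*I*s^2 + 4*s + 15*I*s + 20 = (s + 5)*(s - I)*(s + 4*I)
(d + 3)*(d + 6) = d^2 + 9*d + 18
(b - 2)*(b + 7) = b^2 + 5*b - 14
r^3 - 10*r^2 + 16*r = r*(r - 8)*(r - 2)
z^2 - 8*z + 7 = (z - 7)*(z - 1)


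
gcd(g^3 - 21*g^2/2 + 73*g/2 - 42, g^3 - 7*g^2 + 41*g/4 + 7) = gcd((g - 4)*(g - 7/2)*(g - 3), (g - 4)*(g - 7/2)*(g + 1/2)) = g^2 - 15*g/2 + 14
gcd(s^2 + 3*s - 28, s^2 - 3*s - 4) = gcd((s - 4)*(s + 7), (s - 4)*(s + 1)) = s - 4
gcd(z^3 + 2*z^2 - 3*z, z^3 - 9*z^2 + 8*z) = z^2 - z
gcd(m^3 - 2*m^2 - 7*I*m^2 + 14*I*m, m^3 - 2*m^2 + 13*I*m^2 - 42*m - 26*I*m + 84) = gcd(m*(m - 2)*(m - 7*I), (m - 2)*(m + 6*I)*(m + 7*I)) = m - 2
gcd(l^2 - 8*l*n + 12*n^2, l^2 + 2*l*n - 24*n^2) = 1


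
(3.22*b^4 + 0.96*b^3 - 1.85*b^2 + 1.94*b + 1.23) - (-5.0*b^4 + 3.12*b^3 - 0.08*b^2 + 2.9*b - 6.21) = 8.22*b^4 - 2.16*b^3 - 1.77*b^2 - 0.96*b + 7.44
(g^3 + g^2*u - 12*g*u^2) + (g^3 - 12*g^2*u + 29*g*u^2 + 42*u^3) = 2*g^3 - 11*g^2*u + 17*g*u^2 + 42*u^3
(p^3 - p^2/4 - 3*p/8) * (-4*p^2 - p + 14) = -4*p^5 + 63*p^3/4 - 25*p^2/8 - 21*p/4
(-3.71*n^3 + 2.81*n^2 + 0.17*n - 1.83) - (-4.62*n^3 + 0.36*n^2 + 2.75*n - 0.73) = 0.91*n^3 + 2.45*n^2 - 2.58*n - 1.1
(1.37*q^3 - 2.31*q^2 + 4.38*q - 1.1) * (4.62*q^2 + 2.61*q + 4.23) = 6.3294*q^5 - 7.0965*q^4 + 20.0016*q^3 - 3.4215*q^2 + 15.6564*q - 4.653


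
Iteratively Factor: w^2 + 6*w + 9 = (w + 3)*(w + 3)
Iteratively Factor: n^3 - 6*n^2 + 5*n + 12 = (n - 3)*(n^2 - 3*n - 4) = (n - 3)*(n + 1)*(n - 4)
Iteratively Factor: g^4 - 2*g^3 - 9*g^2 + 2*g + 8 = (g + 1)*(g^3 - 3*g^2 - 6*g + 8) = (g + 1)*(g + 2)*(g^2 - 5*g + 4) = (g - 1)*(g + 1)*(g + 2)*(g - 4)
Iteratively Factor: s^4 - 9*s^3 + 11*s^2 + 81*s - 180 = (s - 5)*(s^3 - 4*s^2 - 9*s + 36) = (s - 5)*(s + 3)*(s^2 - 7*s + 12) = (s - 5)*(s - 3)*(s + 3)*(s - 4)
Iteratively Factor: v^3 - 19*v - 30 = (v + 2)*(v^2 - 2*v - 15) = (v - 5)*(v + 2)*(v + 3)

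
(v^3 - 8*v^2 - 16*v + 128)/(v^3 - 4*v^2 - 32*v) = (v - 4)/v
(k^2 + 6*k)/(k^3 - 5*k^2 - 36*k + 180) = k/(k^2 - 11*k + 30)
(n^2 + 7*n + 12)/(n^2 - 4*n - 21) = (n + 4)/(n - 7)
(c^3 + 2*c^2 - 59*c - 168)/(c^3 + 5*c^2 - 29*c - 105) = (c - 8)/(c - 5)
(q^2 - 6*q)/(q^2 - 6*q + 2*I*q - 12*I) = q/(q + 2*I)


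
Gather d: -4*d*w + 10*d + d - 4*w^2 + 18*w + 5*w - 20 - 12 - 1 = d*(11 - 4*w) - 4*w^2 + 23*w - 33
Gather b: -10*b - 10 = -10*b - 10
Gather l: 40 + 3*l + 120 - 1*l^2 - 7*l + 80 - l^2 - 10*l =-2*l^2 - 14*l + 240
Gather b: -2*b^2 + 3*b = -2*b^2 + 3*b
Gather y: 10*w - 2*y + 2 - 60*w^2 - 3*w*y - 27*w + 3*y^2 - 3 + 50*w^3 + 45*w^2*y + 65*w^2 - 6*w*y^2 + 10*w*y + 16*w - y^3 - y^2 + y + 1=50*w^3 + 5*w^2 - w - y^3 + y^2*(2 - 6*w) + y*(45*w^2 + 7*w - 1)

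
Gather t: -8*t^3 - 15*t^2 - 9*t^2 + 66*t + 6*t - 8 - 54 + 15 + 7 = -8*t^3 - 24*t^2 + 72*t - 40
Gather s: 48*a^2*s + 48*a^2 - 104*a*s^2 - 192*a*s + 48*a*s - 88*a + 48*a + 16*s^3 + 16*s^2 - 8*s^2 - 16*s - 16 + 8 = 48*a^2 - 40*a + 16*s^3 + s^2*(8 - 104*a) + s*(48*a^2 - 144*a - 16) - 8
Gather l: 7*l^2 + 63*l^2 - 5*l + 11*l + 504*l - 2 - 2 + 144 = 70*l^2 + 510*l + 140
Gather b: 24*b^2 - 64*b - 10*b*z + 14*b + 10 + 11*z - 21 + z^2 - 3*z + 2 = 24*b^2 + b*(-10*z - 50) + z^2 + 8*z - 9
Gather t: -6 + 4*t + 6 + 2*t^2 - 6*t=2*t^2 - 2*t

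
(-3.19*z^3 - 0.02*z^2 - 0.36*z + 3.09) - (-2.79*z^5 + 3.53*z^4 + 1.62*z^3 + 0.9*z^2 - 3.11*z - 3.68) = 2.79*z^5 - 3.53*z^4 - 4.81*z^3 - 0.92*z^2 + 2.75*z + 6.77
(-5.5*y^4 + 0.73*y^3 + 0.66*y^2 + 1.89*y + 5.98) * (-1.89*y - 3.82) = 10.395*y^5 + 19.6303*y^4 - 4.036*y^3 - 6.0933*y^2 - 18.522*y - 22.8436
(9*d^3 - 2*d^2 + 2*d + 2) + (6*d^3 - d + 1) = 15*d^3 - 2*d^2 + d + 3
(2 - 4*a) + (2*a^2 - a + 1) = 2*a^2 - 5*a + 3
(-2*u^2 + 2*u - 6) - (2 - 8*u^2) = 6*u^2 + 2*u - 8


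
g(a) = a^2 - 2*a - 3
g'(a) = 2*a - 2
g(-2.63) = 9.18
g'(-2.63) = -7.26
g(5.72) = 18.28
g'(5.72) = 9.44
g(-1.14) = 0.58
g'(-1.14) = -4.28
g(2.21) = -2.54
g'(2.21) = 2.42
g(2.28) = -2.36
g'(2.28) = 2.56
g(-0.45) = -1.90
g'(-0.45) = -2.90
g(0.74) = -3.93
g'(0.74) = -0.52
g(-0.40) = -2.04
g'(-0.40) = -2.80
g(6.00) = 21.00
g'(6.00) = 10.00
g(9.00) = 60.00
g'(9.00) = 16.00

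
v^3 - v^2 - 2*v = v*(v - 2)*(v + 1)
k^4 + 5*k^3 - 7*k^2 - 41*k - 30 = (k - 3)*(k + 1)*(k + 2)*(k + 5)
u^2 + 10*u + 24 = (u + 4)*(u + 6)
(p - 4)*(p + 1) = p^2 - 3*p - 4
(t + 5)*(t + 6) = t^2 + 11*t + 30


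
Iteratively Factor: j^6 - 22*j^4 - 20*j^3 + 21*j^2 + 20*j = (j - 1)*(j^5 + j^4 - 21*j^3 - 41*j^2 - 20*j) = (j - 1)*(j + 1)*(j^4 - 21*j^2 - 20*j) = (j - 1)*(j + 1)^2*(j^3 - j^2 - 20*j) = j*(j - 1)*(j + 1)^2*(j^2 - j - 20) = j*(j - 5)*(j - 1)*(j + 1)^2*(j + 4)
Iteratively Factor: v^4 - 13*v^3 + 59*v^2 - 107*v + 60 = (v - 5)*(v^3 - 8*v^2 + 19*v - 12) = (v - 5)*(v - 1)*(v^2 - 7*v + 12) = (v - 5)*(v - 4)*(v - 1)*(v - 3)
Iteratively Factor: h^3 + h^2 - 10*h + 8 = (h + 4)*(h^2 - 3*h + 2) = (h - 2)*(h + 4)*(h - 1)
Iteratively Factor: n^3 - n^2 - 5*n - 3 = (n + 1)*(n^2 - 2*n - 3) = (n + 1)^2*(n - 3)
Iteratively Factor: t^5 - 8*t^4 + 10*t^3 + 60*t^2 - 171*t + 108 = (t - 1)*(t^4 - 7*t^3 + 3*t^2 + 63*t - 108) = (t - 3)*(t - 1)*(t^3 - 4*t^2 - 9*t + 36) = (t - 4)*(t - 3)*(t - 1)*(t^2 - 9) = (t - 4)*(t - 3)*(t - 1)*(t + 3)*(t - 3)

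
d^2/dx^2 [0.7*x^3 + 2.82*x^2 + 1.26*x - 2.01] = 4.2*x + 5.64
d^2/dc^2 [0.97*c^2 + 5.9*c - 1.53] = 1.94000000000000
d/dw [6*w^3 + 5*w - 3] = 18*w^2 + 5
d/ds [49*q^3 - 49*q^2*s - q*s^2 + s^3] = -49*q^2 - 2*q*s + 3*s^2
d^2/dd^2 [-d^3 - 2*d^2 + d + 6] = -6*d - 4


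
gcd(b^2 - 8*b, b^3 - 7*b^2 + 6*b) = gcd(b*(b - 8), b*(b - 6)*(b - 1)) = b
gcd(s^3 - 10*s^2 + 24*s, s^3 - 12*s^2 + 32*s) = s^2 - 4*s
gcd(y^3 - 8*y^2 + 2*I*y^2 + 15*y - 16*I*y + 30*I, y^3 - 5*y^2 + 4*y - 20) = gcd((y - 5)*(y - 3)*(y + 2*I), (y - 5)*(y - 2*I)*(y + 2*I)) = y^2 + y*(-5 + 2*I) - 10*I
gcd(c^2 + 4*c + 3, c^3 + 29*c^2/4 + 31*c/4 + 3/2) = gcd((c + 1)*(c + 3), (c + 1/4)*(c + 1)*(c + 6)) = c + 1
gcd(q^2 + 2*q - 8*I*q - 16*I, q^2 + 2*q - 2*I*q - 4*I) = q + 2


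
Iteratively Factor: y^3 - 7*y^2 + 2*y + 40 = (y + 2)*(y^2 - 9*y + 20) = (y - 4)*(y + 2)*(y - 5)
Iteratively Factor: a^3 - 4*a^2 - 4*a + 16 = (a + 2)*(a^2 - 6*a + 8) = (a - 2)*(a + 2)*(a - 4)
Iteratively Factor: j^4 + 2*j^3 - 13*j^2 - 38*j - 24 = (j + 2)*(j^3 - 13*j - 12) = (j + 1)*(j + 2)*(j^2 - j - 12) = (j - 4)*(j + 1)*(j + 2)*(j + 3)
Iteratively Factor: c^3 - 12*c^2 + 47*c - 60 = (c - 3)*(c^2 - 9*c + 20) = (c - 4)*(c - 3)*(c - 5)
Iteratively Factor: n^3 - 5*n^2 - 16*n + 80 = (n - 4)*(n^2 - n - 20) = (n - 5)*(n - 4)*(n + 4)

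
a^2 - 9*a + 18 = (a - 6)*(a - 3)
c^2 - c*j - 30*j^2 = (c - 6*j)*(c + 5*j)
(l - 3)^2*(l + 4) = l^3 - 2*l^2 - 15*l + 36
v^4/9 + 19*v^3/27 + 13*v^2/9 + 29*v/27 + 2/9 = (v/3 + 1/3)*(v/3 + 1)*(v + 1/3)*(v + 2)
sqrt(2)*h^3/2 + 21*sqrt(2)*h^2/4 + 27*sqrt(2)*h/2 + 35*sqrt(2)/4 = (h + 5/2)*(h + 7)*(sqrt(2)*h/2 + sqrt(2)/2)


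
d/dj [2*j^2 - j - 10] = 4*j - 1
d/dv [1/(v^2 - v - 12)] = (1 - 2*v)/(-v^2 + v + 12)^2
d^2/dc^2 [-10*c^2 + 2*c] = -20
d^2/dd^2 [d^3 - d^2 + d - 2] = 6*d - 2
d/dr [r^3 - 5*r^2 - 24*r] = 3*r^2 - 10*r - 24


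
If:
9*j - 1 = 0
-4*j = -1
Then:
No Solution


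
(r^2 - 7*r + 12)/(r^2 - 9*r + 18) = (r - 4)/(r - 6)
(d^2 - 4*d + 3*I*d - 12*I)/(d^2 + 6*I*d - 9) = (d - 4)/(d + 3*I)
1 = 1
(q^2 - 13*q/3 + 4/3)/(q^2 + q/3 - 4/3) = (3*q^2 - 13*q + 4)/(3*q^2 + q - 4)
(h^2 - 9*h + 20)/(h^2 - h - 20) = (h - 4)/(h + 4)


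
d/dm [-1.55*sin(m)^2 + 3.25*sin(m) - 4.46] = (3.25 - 3.1*sin(m))*cos(m)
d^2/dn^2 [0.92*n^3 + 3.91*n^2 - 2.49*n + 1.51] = 5.52*n + 7.82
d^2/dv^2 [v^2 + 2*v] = 2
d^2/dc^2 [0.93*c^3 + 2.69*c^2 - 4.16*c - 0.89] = 5.58*c + 5.38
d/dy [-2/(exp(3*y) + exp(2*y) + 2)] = (6*exp(y) + 4)*exp(2*y)/(exp(3*y) + exp(2*y) + 2)^2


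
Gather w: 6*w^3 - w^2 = 6*w^3 - w^2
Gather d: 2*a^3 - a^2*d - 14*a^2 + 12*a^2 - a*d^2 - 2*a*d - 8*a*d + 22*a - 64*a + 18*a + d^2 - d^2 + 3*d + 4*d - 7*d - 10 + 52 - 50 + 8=2*a^3 - 2*a^2 - a*d^2 - 24*a + d*(-a^2 - 10*a)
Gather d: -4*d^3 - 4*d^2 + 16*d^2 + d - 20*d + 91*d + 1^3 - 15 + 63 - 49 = -4*d^3 + 12*d^2 + 72*d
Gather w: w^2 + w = w^2 + w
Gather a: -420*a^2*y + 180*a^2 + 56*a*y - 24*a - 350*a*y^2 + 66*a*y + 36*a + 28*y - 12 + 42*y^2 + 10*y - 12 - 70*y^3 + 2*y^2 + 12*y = a^2*(180 - 420*y) + a*(-350*y^2 + 122*y + 12) - 70*y^3 + 44*y^2 + 50*y - 24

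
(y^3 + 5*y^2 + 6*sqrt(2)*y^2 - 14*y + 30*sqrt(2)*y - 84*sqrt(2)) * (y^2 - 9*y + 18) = y^5 - 4*y^4 + 6*sqrt(2)*y^4 - 41*y^3 - 24*sqrt(2)*y^3 - 246*sqrt(2)*y^2 + 216*y^2 - 252*y + 1296*sqrt(2)*y - 1512*sqrt(2)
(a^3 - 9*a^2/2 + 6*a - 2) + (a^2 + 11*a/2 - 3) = a^3 - 7*a^2/2 + 23*a/2 - 5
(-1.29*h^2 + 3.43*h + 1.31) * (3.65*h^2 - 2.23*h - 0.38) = -4.7085*h^4 + 15.3962*h^3 - 2.3772*h^2 - 4.2247*h - 0.4978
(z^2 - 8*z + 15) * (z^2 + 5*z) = z^4 - 3*z^3 - 25*z^2 + 75*z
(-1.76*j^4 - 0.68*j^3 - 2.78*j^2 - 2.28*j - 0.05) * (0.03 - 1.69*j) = 2.9744*j^5 + 1.0964*j^4 + 4.6778*j^3 + 3.7698*j^2 + 0.0161*j - 0.0015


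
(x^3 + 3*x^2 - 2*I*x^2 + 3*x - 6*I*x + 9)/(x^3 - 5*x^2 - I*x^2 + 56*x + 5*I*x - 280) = (x^3 + x^2*(3 - 2*I) + x*(3 - 6*I) + 9)/(x^3 + x^2*(-5 - I) + x*(56 + 5*I) - 280)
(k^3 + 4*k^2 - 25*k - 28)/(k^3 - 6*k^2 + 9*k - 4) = (k^2 + 8*k + 7)/(k^2 - 2*k + 1)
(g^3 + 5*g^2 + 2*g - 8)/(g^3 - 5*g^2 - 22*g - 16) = (g^2 + 3*g - 4)/(g^2 - 7*g - 8)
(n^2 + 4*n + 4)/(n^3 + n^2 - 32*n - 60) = (n + 2)/(n^2 - n - 30)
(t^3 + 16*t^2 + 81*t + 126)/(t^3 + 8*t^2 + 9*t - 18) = (t + 7)/(t - 1)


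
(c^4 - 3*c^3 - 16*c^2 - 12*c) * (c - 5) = c^5 - 8*c^4 - c^3 + 68*c^2 + 60*c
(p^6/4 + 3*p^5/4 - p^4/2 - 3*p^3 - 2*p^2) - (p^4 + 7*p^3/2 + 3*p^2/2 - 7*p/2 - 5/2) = p^6/4 + 3*p^5/4 - 3*p^4/2 - 13*p^3/2 - 7*p^2/2 + 7*p/2 + 5/2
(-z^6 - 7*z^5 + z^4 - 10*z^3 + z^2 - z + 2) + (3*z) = -z^6 - 7*z^5 + z^4 - 10*z^3 + z^2 + 2*z + 2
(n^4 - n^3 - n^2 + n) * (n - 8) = n^5 - 9*n^4 + 7*n^3 + 9*n^2 - 8*n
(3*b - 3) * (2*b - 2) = 6*b^2 - 12*b + 6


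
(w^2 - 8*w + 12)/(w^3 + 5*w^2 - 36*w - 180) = (w - 2)/(w^2 + 11*w + 30)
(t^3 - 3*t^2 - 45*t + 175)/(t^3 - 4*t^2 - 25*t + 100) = (t^2 + 2*t - 35)/(t^2 + t - 20)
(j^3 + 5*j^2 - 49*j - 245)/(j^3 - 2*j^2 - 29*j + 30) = (j^2 - 49)/(j^2 - 7*j + 6)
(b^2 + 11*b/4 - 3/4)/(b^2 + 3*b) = (b - 1/4)/b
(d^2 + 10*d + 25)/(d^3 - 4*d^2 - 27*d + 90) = (d + 5)/(d^2 - 9*d + 18)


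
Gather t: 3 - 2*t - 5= -2*t - 2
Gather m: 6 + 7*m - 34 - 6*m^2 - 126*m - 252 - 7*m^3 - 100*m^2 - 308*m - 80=-7*m^3 - 106*m^2 - 427*m - 360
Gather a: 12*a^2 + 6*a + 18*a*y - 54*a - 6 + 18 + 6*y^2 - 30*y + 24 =12*a^2 + a*(18*y - 48) + 6*y^2 - 30*y + 36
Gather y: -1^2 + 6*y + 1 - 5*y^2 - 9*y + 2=-5*y^2 - 3*y + 2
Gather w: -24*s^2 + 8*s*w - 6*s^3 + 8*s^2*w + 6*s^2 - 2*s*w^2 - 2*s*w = -6*s^3 - 18*s^2 - 2*s*w^2 + w*(8*s^2 + 6*s)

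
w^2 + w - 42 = (w - 6)*(w + 7)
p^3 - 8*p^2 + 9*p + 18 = (p - 6)*(p - 3)*(p + 1)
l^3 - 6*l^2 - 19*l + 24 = (l - 8)*(l - 1)*(l + 3)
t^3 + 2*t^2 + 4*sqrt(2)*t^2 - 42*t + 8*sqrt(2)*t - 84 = (t + 2)*(t - 3*sqrt(2))*(t + 7*sqrt(2))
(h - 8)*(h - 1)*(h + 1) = h^3 - 8*h^2 - h + 8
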